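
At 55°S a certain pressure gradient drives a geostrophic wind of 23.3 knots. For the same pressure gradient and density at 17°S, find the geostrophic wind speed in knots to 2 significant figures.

65 knots

With the same pressure gradient and density, V_g ∝ 1/f ∝ 1/sin φ.
V₂ = V₁ · sin φ₁ / sin φ₂ = 23.3 × sin 55° / sin 17°
V₂ = 23.3 × 0.8192/0.2924 = 65 knots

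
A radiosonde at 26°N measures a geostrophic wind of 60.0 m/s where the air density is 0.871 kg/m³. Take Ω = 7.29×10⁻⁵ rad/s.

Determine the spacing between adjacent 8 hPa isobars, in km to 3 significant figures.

Coriolis parameter at 26°N:
f = 2Ω sin φ = 2 × 7.29×10⁻⁵ × sin 26° = 6.39×10⁻⁵ s⁻¹
Geostrophic balance rearranged: |∂P/∂n| = f ρ V_g
|∂P/∂n| = 6.39×10⁻⁵ × 0.871 × 60.0 = 3.34×10⁻³ Pa/m
Isobar spacing: Δn = ΔP/|∂P/∂n| = 800 Pa / 3.34×10⁻³ Pa/m = 239509 m ≈ 240 km

240 km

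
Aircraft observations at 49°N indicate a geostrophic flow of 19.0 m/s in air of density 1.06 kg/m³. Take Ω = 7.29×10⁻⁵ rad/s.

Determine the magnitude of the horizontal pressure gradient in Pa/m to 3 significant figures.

2.22×10⁻³ Pa/m

Coriolis parameter at 49°N:
f = 2Ω sin φ = 2 × 7.29×10⁻⁵ × sin 49° = 1.10×10⁻⁴ s⁻¹
Geostrophic balance rearranged: |∂P/∂n| = f ρ V_g
|∂P/∂n| = 1.10×10⁻⁴ × 1.06 × 19.0 = 2.22×10⁻³ Pa/m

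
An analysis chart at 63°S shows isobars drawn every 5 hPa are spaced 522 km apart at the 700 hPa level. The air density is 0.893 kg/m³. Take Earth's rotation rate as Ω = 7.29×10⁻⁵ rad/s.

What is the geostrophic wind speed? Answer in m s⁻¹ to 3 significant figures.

8.26 m s⁻¹

Coriolis parameter at 63°S:
f = 2Ω sin φ = 2 × 7.29×10⁻⁵ × sin 63° = 1.30×10⁻⁴ s⁻¹
Pressure gradient: |∂P/∂n| = 500 Pa / 522000 m = 9.58×10⁻⁴ Pa/m
Geostrophic balance (pressure-gradient force = Coriolis force):
V_g = (1/(fρ)) |∂P/∂n| = 9.58×10⁻⁴ / (1.30×10⁻⁴ × 0.893) = 8.26 m/s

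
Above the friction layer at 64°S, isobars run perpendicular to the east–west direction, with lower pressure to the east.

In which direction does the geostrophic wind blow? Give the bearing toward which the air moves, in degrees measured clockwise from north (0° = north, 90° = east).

The pressure-gradient force points toward the east (bearing 090°).
Geostrophic balance: in the Southern Hemisphere the Coriolis force deflects motion to the left, so the geostrophic wind blows 90° to the left of the pressure-gradient force (low pressure on the right).
Rotating 090° by 90° counterclockwise gives 000° — the wind blows toward the north.

000°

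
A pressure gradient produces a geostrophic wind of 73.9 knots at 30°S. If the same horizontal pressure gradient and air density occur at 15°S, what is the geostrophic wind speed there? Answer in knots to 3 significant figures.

With the same pressure gradient and density, V_g ∝ 1/f ∝ 1/sin φ.
V₂ = V₁ · sin φ₁ / sin φ₂ = 73.9 × sin 30° / sin 15°
V₂ = 73.9 × 0.5000/0.2588 = 143 knots

143 knots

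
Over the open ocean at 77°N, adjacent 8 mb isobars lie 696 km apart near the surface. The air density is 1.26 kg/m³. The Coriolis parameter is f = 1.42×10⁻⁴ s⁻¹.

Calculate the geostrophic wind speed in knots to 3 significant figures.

12.5 knots

Pressure gradient: |∂P/∂n| = 800 Pa / 696000 m = 1.15×10⁻³ Pa/m
Geostrophic balance (pressure-gradient force = Coriolis force):
V_g = (1/(fρ)) |∂P/∂n| = 1.15×10⁻³ / (1.42×10⁻⁴ × 1.26) = 6.42 m/s
Converting: 6.42 m/s × 1.944 = 12.5 knots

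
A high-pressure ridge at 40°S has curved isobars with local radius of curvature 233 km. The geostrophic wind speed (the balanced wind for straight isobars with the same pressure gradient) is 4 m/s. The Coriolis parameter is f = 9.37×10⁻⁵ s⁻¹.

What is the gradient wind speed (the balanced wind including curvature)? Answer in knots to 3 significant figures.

10.3 knots

Around a high, pressure-gradient force acts outward with centrifugal, so Coriolis balances both:
fV = (1/ρ)|∂P/∂n| + V²/R  →  V² − fR·V + fR·V_g = 0
With fR = 9.37×10⁻⁵ × 233×10³ m = 21.8 m/s:
V = [fR − √((fR)² − 4 fR V_g)]/2 = [21.8 − √(21.8² − 4×21.8×4)]/2 = 5.27 m/s
Supergeostrophic (V > V_g = 4 m/s), as expected around a high.
Converting: 5.27 m/s × 1.944 = 10.3 knots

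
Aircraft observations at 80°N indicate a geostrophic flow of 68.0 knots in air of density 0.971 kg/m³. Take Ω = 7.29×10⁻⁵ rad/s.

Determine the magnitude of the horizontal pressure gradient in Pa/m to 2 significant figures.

Coriolis parameter at 80°N:
f = 2Ω sin φ = 2 × 7.29×10⁻⁵ × sin 80° = 1.44×10⁻⁴ s⁻¹
Wind speed in SI: 68.0 knots = 35.0 m/s
Geostrophic balance rearranged: |∂P/∂n| = f ρ V_g
|∂P/∂n| = 1.44×10⁻⁴ × 0.971 × 35.0 = 4.88×10⁻³ Pa/m

4.9×10⁻³ Pa/m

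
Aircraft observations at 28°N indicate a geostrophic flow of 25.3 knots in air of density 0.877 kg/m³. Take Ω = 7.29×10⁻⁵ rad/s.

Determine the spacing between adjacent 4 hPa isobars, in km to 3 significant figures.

Coriolis parameter at 28°N:
f = 2Ω sin φ = 2 × 7.29×10⁻⁵ × sin 28° = 6.84×10⁻⁵ s⁻¹
Wind speed in SI: 25.3 knots = 13.0 m/s
Geostrophic balance rearranged: |∂P/∂n| = f ρ V_g
|∂P/∂n| = 6.84×10⁻⁵ × 0.877 × 13.0 = 7.81×10⁻⁴ Pa/m
Isobar spacing: Δn = ΔP/|∂P/∂n| = 400 Pa / 7.81×10⁻⁴ Pa/m = 511959 m ≈ 512 km

512 km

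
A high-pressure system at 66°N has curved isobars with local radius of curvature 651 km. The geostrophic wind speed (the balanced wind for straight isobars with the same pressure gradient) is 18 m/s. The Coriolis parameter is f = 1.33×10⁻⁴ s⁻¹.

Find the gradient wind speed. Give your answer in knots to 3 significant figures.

Around a high, pressure-gradient force acts outward with centrifugal, so Coriolis balances both:
fV = (1/ρ)|∂P/∂n| + V²/R  →  V² − fR·V + fR·V_g = 0
With fR = 1.33×10⁻⁴ × 651×10³ m = 86.6 m/s:
V = [fR − √((fR)² − 4 fR V_g)]/2 = [86.6 − √(86.6² − 4×86.6×18)]/2 = 25.5 m/s
Supergeostrophic (V > V_g = 18 m/s), as expected around a high.
Converting: 25.5 m/s × 1.944 = 49.6 knots

49.6 knots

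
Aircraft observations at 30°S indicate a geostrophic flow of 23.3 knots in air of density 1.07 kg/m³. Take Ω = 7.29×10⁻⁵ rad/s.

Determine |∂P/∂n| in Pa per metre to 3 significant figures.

9.35×10⁻⁴ Pa/m

Coriolis parameter at 30°S:
f = 2Ω sin φ = 2 × 7.29×10⁻⁵ × sin 30° = 7.29×10⁻⁵ s⁻¹
Wind speed in SI: 23.3 knots = 12.0 m/s
Geostrophic balance rearranged: |∂P/∂n| = f ρ V_g
|∂P/∂n| = 7.29×10⁻⁵ × 1.07 × 12.0 = 9.35×10⁻⁴ Pa/m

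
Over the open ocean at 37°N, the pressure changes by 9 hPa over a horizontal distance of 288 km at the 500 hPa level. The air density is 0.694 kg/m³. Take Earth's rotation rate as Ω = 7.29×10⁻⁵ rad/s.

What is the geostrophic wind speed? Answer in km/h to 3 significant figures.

Coriolis parameter at 37°N:
f = 2Ω sin φ = 2 × 7.29×10⁻⁵ × sin 37° = 8.77×10⁻⁵ s⁻¹
Pressure gradient: |∂P/∂n| = 900 Pa / 288000 m = 3.12×10⁻³ Pa/m
Geostrophic balance (pressure-gradient force = Coriolis force):
V_g = (1/(fρ)) |∂P/∂n| = 3.12×10⁻³ / (8.77×10⁻⁵ × 0.694) = 51.3 m/s
Converting: 51.3 m/s × 3.6 = 185 km/h

185 km/h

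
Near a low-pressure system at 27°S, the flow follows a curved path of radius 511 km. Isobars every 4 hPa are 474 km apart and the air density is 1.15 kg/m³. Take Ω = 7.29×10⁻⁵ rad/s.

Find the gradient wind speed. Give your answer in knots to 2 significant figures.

Coriolis parameter at 27°S:
f = 2Ω sin φ = 2 × 7.29×10⁻⁵ × sin 27° = 6.62×10⁻⁵ s⁻¹
Pressure gradient: |∂P/∂n| = 400 Pa / 474000 m = 8.44×10⁻⁴ Pa/m
Geostrophic speed: V_g = |∂P/∂n|/(fρ) = 8.44×10⁻⁴/(6.62×10⁻⁵ × 1.15) = 11.1 m/s
Around a low, centrifugal force acts outward with Coriolis, so pressure-gradient force balances both:
(1/ρ)|∂P/∂n| = fV + V²/R  →  V² + fR·V − fR·V_g = 0
With fR = 6.62×10⁻⁵ × 511×10³ m = 33.8 m/s:
V = [−fR + √((fR)² + 4 fR V_g)]/2 = [−33.8 + √(33.8² + 4×33.8×11.1)]/2 = 8.8 m/s
Subgeostrophic (V < V_g = 11.1 m/s), as expected around a low.
Converting: 8.8 m/s × 1.944 = 17 knots

17 knots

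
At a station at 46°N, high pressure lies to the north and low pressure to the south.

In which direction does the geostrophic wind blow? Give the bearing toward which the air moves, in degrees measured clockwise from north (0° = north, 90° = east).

The pressure-gradient force points toward the south (bearing 180°).
Geostrophic balance: in the Northern Hemisphere the Coriolis force deflects motion to the right, so the geostrophic wind blows 90° to the right of the pressure-gradient force (low pressure on the left).
Rotating 180° by 90° clockwise gives 270° — the wind blows toward the west.

270°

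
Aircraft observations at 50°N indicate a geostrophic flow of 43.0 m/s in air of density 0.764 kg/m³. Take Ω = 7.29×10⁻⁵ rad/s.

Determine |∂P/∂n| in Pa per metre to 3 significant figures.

3.67×10⁻³ Pa/m

Coriolis parameter at 50°N:
f = 2Ω sin φ = 2 × 7.29×10⁻⁵ × sin 50° = 1.12×10⁻⁴ s⁻¹
Geostrophic balance rearranged: |∂P/∂n| = f ρ V_g
|∂P/∂n| = 1.12×10⁻⁴ × 0.764 × 43.0 = 3.67×10⁻³ Pa/m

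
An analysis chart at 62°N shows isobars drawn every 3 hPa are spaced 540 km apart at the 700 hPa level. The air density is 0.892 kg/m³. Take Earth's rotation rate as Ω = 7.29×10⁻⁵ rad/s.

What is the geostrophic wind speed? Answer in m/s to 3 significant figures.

Coriolis parameter at 62°N:
f = 2Ω sin φ = 2 × 7.29×10⁻⁵ × sin 62° = 1.29×10⁻⁴ s⁻¹
Pressure gradient: |∂P/∂n| = 300 Pa / 540000 m = 5.56×10⁻⁴ Pa/m
Geostrophic balance (pressure-gradient force = Coriolis force):
V_g = (1/(fρ)) |∂P/∂n| = 5.56×10⁻⁴ / (1.29×10⁻⁴ × 0.892) = 4.84 m/s

4.84 m/s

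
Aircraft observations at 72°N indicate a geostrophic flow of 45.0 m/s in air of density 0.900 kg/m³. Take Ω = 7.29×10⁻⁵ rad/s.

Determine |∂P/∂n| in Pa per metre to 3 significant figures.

5.62×10⁻³ Pa/m

Coriolis parameter at 72°N:
f = 2Ω sin φ = 2 × 7.29×10⁻⁵ × sin 72° = 1.39×10⁻⁴ s⁻¹
Geostrophic balance rearranged: |∂P/∂n| = f ρ V_g
|∂P/∂n| = 1.39×10⁻⁴ × 0.900 × 45.0 = 5.62×10⁻³ Pa/m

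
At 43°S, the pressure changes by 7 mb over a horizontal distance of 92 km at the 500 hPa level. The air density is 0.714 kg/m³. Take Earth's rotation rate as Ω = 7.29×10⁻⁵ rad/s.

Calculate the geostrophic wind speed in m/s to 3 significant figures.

Coriolis parameter at 43°S:
f = 2Ω sin φ = 2 × 7.29×10⁻⁵ × sin 43° = 9.94×10⁻⁵ s⁻¹
Pressure gradient: |∂P/∂n| = 700 Pa / 92000 m = 7.61×10⁻³ Pa/m
Geostrophic balance (pressure-gradient force = Coriolis force):
V_g = (1/(fρ)) |∂P/∂n| = 7.61×10⁻³ / (9.94×10⁻⁵ × 0.714) = 107 m/s

107 m/s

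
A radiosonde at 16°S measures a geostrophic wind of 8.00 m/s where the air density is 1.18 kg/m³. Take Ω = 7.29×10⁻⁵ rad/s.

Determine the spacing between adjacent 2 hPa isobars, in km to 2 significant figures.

Coriolis parameter at 16°S:
f = 2Ω sin φ = 2 × 7.29×10⁻⁵ × sin 16° = 4.02×10⁻⁵ s⁻¹
Geostrophic balance rearranged: |∂P/∂n| = f ρ V_g
|∂P/∂n| = 4.02×10⁻⁵ × 1.18 × 8.00 = 3.79×10⁻⁴ Pa/m
Isobar spacing: Δn = ΔP/|∂P/∂n| = 200 Pa / 3.79×10⁻⁴ Pa/m = 527184 m ≈ 530 km

530 km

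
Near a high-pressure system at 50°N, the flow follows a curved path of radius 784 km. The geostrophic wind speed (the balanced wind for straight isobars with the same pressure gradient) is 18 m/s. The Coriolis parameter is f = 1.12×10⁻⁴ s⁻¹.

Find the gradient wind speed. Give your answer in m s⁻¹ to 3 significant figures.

25.3 m s⁻¹

Around a high, pressure-gradient force acts outward with centrifugal, so Coriolis balances both:
fV = (1/ρ)|∂P/∂n| + V²/R  →  V² − fR·V + fR·V_g = 0
With fR = 1.12×10⁻⁴ × 784×10³ m = 87.8 m/s:
V = [fR − √((fR)² − 4 fR V_g)]/2 = [87.8 − √(87.8² − 4×87.8×18)]/2 = 25.3 m/s
Supergeostrophic (V > V_g = 18 m/s), as expected around a high.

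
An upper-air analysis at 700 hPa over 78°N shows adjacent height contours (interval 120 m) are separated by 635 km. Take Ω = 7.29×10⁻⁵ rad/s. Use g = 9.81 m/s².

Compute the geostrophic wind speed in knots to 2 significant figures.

25 knots

Coriolis parameter at 78°N:
f = 2Ω sin φ = 2 × 7.29×10⁻⁵ × sin 78° = 1.43×10⁻⁴ s⁻¹
Height gradient: |∂Z/∂n| = 120 m / 635000 m = 1.89×10⁻⁴
On a pressure surface, geostrophic balance gives V_g = (g/f)|∂Z/∂n|:
V_g = 9.81 × 1.89×10⁻⁴ / 1.43×10⁻⁴ = 13.0 m/s
Converting: 13.0 m/s × 1.944 = 25 knots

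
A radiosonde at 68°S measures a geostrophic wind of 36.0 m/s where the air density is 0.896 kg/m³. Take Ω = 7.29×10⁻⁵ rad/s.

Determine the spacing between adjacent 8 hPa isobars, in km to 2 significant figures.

Coriolis parameter at 68°S:
f = 2Ω sin φ = 2 × 7.29×10⁻⁵ × sin 68° = 1.35×10⁻⁴ s⁻¹
Geostrophic balance rearranged: |∂P/∂n| = f ρ V_g
|∂P/∂n| = 1.35×10⁻⁴ × 0.896 × 36.0 = 4.36×10⁻³ Pa/m
Isobar spacing: Δn = ΔP/|∂P/∂n| = 800 Pa / 4.36×10⁻³ Pa/m = 183466 m ≈ 180 km

180 km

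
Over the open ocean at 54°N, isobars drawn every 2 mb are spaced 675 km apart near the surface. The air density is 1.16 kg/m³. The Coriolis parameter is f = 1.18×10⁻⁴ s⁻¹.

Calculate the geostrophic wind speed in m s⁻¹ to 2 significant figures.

2.2 m s⁻¹

Pressure gradient: |∂P/∂n| = 200 Pa / 675000 m = 2.96×10⁻⁴ Pa/m
Geostrophic balance (pressure-gradient force = Coriolis force):
V_g = (1/(fρ)) |∂P/∂n| = 2.96×10⁻⁴ / (1.18×10⁻⁴ × 1.16) = 2.16 m/s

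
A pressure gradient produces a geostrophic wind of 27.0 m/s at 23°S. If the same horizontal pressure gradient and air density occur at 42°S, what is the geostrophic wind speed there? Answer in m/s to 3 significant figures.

15.8 m/s

With the same pressure gradient and density, V_g ∝ 1/f ∝ 1/sin φ.
V₂ = V₁ · sin φ₁ / sin φ₂ = 27.0 × sin 23° / sin 42°
V₂ = 27.0 × 0.3907/0.6691 = 15.8 m/s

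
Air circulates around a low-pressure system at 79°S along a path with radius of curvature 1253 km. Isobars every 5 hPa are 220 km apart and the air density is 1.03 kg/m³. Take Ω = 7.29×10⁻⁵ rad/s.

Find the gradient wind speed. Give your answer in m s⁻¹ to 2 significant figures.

Coriolis parameter at 79°S:
f = 2Ω sin φ = 2 × 7.29×10⁻⁵ × sin 79° = 1.43×10⁻⁴ s⁻¹
Pressure gradient: |∂P/∂n| = 500 Pa / 220000 m = 2.27×10⁻³ Pa/m
Geostrophic speed: V_g = |∂P/∂n|/(fρ) = 2.27×10⁻³/(1.43×10⁻⁴ × 1.03) = 15.4 m/s
Around a low, centrifugal force acts outward with Coriolis, so pressure-gradient force balances both:
(1/ρ)|∂P/∂n| = fV + V²/R  →  V² + fR·V − fR·V_g = 0
With fR = 1.43×10⁻⁴ × 1253×10³ m = 179 m/s:
V = [−fR + √((fR)² + 4 fR V_g)]/2 = [−179 + √(179² + 4×179×15.4)]/2 = 14.3 m/s
Subgeostrophic (V < V_g = 15.4 m/s), as expected around a low.

14 m s⁻¹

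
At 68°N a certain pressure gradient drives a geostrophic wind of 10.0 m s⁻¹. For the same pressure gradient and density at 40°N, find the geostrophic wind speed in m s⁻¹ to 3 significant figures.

With the same pressure gradient and density, V_g ∝ 1/f ∝ 1/sin φ.
V₂ = V₁ · sin φ₁ / sin φ₂ = 10.0 × sin 68° / sin 40°
V₂ = 10.0 × 0.9272/0.6428 = 14.4 m s⁻¹

14.4 m s⁻¹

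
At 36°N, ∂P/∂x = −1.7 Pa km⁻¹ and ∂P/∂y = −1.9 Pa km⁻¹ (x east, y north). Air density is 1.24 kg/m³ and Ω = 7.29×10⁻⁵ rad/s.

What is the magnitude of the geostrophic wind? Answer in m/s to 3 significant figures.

Coriolis parameter at 36°N:
f = 2Ω sin φ = 2 × 7.29×10⁻⁵ × sin 36° = 8.57×10⁻⁵ s⁻¹
Component geostrophic relations (x east, y north):
u_g = −(1/(fρ)) ∂P/∂y,  v_g = (1/(fρ)) ∂P/∂x
u_g = −(−1.9×10⁻³)/(8.57×10⁻⁵ × 1.24) = 17.9 m/s;  v_g = (−1.7×10⁻³)/(8.57×10⁻⁵ × 1.24) = −16.0 m/s
|V_g| = √(u_g² + v_g²) = 24.0 m/s

24.0 m/s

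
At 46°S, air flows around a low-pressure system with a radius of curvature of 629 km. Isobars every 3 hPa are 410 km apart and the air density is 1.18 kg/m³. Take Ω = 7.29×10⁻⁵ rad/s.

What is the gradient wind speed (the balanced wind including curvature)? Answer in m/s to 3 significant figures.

5.46 m/s

Coriolis parameter at 46°S:
f = 2Ω sin φ = 2 × 7.29×10⁻⁵ × sin 46° = 1.05×10⁻⁴ s⁻¹
Pressure gradient: |∂P/∂n| = 300 Pa / 410000 m = 7.32×10⁻⁴ Pa/m
Geostrophic speed: V_g = |∂P/∂n|/(fρ) = 7.32×10⁻⁴/(1.05×10⁻⁴ × 1.18) = 5.91 m/s
Around a low, centrifugal force acts outward with Coriolis, so pressure-gradient force balances both:
(1/ρ)|∂P/∂n| = fV + V²/R  →  V² + fR·V − fR·V_g = 0
With fR = 1.05×10⁻⁴ × 629×10³ m = 66.0 m/s:
V = [−fR + √((fR)² + 4 fR V_g)]/2 = [−66.0 + √(66.0² + 4×66.0×5.91)]/2 = 5.46 m/s
Subgeostrophic (V < V_g = 5.91 m/s), as expected around a low.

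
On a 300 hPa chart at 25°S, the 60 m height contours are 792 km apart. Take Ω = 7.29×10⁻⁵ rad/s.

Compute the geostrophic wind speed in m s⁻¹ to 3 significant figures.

Coriolis parameter at 25°S:
f = 2Ω sin φ = 2 × 7.29×10⁻⁵ × sin 25° = 6.16×10⁻⁵ s⁻¹
Height gradient: |∂Z/∂n| = 60 m / 792000 m = 7.58×10⁻⁵
On a pressure surface, geostrophic balance gives V_g = (g/f)|∂Z/∂n|:
V_g = 9.81 × 7.58×10⁻⁵ / 6.16×10⁻⁵ = 12.1 m/s

12.1 m s⁻¹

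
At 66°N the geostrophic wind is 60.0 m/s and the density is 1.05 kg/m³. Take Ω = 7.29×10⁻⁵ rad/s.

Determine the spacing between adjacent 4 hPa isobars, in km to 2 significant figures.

48 km

Coriolis parameter at 66°N:
f = 2Ω sin φ = 2 × 7.29×10⁻⁵ × sin 66° = 1.33×10⁻⁴ s⁻¹
Geostrophic balance rearranged: |∂P/∂n| = f ρ V_g
|∂P/∂n| = 1.33×10⁻⁴ × 1.05 × 60.0 = 8.39×10⁻³ Pa/m
Isobar spacing: Δn = ΔP/|∂P/∂n| = 400 Pa / 8.39×10⁻³ Pa/m = 47669 m ≈ 48 km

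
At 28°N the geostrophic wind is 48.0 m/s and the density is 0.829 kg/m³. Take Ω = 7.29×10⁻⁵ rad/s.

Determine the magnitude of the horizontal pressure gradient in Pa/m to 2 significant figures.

Coriolis parameter at 28°N:
f = 2Ω sin φ = 2 × 7.29×10⁻⁵ × sin 28° = 6.84×10⁻⁵ s⁻¹
Geostrophic balance rearranged: |∂P/∂n| = f ρ V_g
|∂P/∂n| = 6.84×10⁻⁵ × 0.829 × 48.0 = 2.72×10⁻³ Pa/m

2.7×10⁻³ Pa/m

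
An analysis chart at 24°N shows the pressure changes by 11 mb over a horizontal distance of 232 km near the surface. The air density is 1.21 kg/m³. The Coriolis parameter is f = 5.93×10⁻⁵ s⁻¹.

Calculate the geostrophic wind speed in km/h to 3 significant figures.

238 km/h

Pressure gradient: |∂P/∂n| = 1100 Pa / 232000 m = 4.74×10⁻³ Pa/m
Geostrophic balance (pressure-gradient force = Coriolis force):
V_g = (1/(fρ)) |∂P/∂n| = 4.74×10⁻³ / (5.93×10⁻⁵ × 1.21) = 66.1 m/s
Converting: 66.1 m/s × 3.6 = 238 km/h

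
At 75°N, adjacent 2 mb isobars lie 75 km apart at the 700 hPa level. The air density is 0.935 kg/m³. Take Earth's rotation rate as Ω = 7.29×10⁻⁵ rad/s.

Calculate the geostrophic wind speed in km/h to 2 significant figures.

73 km/h

Coriolis parameter at 75°N:
f = 2Ω sin φ = 2 × 7.29×10⁻⁵ × sin 75° = 1.41×10⁻⁴ s⁻¹
Pressure gradient: |∂P/∂n| = 200 Pa / 75000 m = 2.67×10⁻³ Pa/m
Geostrophic balance (pressure-gradient force = Coriolis force):
V_g = (1/(fρ)) |∂P/∂n| = 2.67×10⁻³ / (1.41×10⁻⁴ × 0.935) = 20.3 m/s
Converting: 20.3 m/s × 3.6 = 73 km/h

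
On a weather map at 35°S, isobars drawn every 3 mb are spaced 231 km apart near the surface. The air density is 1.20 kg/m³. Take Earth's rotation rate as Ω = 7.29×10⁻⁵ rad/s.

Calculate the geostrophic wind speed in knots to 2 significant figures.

Coriolis parameter at 35°S:
f = 2Ω sin φ = 2 × 7.29×10⁻⁵ × sin 35° = 8.36×10⁻⁵ s⁻¹
Pressure gradient: |∂P/∂n| = 300 Pa / 231000 m = 1.30×10⁻³ Pa/m
Geostrophic balance (pressure-gradient force = Coriolis force):
V_g = (1/(fρ)) |∂P/∂n| = 1.30×10⁻³ / (8.36×10⁻⁵ × 1.20) = 12.9 m/s
Converting: 12.9 m/s × 1.944 = 25 knots

25 knots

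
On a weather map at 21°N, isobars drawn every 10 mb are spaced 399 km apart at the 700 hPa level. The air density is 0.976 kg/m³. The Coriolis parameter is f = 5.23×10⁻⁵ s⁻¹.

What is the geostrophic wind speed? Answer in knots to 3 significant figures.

95.4 knots

Pressure gradient: |∂P/∂n| = 1000 Pa / 399000 m = 2.51×10⁻³ Pa/m
Geostrophic balance (pressure-gradient force = Coriolis force):
V_g = (1/(fρ)) |∂P/∂n| = 2.51×10⁻³ / (5.23×10⁻⁵ × 0.976) = 49.1 m/s
Converting: 49.1 m/s × 1.944 = 95.4 knots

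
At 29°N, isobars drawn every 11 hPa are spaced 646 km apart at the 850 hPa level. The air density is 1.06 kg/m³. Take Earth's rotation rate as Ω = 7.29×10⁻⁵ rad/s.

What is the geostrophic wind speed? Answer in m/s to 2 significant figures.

Coriolis parameter at 29°N:
f = 2Ω sin φ = 2 × 7.29×10⁻⁵ × sin 29° = 7.07×10⁻⁵ s⁻¹
Pressure gradient: |∂P/∂n| = 1100 Pa / 646000 m = 1.70×10⁻³ Pa/m
Geostrophic balance (pressure-gradient force = Coriolis force):
V_g = (1/(fρ)) |∂P/∂n| = 1.70×10⁻³ / (7.07×10⁻⁵ × 1.06) = 22.7 m/s

23 m/s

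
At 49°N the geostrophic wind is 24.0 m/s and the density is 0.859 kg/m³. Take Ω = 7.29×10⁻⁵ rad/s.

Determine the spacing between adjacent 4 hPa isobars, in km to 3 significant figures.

Coriolis parameter at 49°N:
f = 2Ω sin φ = 2 × 7.29×10⁻⁵ × sin 49° = 1.10×10⁻⁴ s⁻¹
Geostrophic balance rearranged: |∂P/∂n| = f ρ V_g
|∂P/∂n| = 1.10×10⁻⁴ × 0.859 × 24.0 = 2.27×10⁻³ Pa/m
Isobar spacing: Δn = ΔP/|∂P/∂n| = 400 Pa / 2.27×10⁻³ Pa/m = 176327 m ≈ 176 km

176 km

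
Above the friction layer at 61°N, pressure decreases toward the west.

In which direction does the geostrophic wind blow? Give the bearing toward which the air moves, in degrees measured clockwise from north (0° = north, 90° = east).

The pressure-gradient force points toward the west (bearing 270°).
Geostrophic balance: in the Northern Hemisphere the Coriolis force deflects motion to the right, so the geostrophic wind blows 90° to the right of the pressure-gradient force (low pressure on the left).
Rotating 270° by 90° clockwise gives 000° — the wind blows toward the north.

000°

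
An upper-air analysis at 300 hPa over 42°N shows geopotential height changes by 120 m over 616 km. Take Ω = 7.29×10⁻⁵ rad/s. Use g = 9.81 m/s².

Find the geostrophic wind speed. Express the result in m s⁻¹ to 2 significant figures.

Coriolis parameter at 42°N:
f = 2Ω sin φ = 2 × 7.29×10⁻⁵ × sin 42° = 9.76×10⁻⁵ s⁻¹
Height gradient: |∂Z/∂n| = 120 m / 616000 m = 1.95×10⁻⁴
On a pressure surface, geostrophic balance gives V_g = (g/f)|∂Z/∂n|:
V_g = 9.81 × 1.95×10⁻⁴ / 9.76×10⁻⁵ = 19.6 m/s

20 m s⁻¹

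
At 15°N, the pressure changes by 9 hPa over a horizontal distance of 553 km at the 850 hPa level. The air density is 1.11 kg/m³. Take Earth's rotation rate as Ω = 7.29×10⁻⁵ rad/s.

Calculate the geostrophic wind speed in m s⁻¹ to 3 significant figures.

Coriolis parameter at 15°N:
f = 2Ω sin φ = 2 × 7.29×10⁻⁵ × sin 15° = 3.77×10⁻⁵ s⁻¹
Pressure gradient: |∂P/∂n| = 900 Pa / 553000 m = 1.63×10⁻³ Pa/m
Geostrophic balance (pressure-gradient force = Coriolis force):
V_g = (1/(fρ)) |∂P/∂n| = 1.63×10⁻³ / (3.77×10⁻⁵ × 1.11) = 38.9 m/s

38.9 m s⁻¹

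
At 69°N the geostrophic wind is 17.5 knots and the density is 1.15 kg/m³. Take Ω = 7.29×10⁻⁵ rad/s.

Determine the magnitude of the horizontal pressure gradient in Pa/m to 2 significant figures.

Coriolis parameter at 69°N:
f = 2Ω sin φ = 2 × 7.29×10⁻⁵ × sin 69° = 1.36×10⁻⁴ s⁻¹
Wind speed in SI: 17.5 knots = 9.00 m/s
Geostrophic balance rearranged: |∂P/∂n| = f ρ V_g
|∂P/∂n| = 1.36×10⁻⁴ × 1.15 × 9.00 = 1.41×10⁻³ Pa/m

1.4×10⁻³ Pa/m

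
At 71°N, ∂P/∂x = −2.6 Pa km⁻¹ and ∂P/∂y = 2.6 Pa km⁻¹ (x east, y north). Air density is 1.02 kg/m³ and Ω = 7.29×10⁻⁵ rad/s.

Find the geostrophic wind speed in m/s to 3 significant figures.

26.1 m/s

Coriolis parameter at 71°N:
f = 2Ω sin φ = 2 × 7.29×10⁻⁵ × sin 71° = 1.38×10⁻⁴ s⁻¹
Component geostrophic relations (x east, y north):
u_g = −(1/(fρ)) ∂P/∂y,  v_g = (1/(fρ)) ∂P/∂x
u_g = −(2.6×10⁻³)/(1.38×10⁻⁴ × 1.02) = −18.5 m/s;  v_g = (−2.6×10⁻³)/(1.38×10⁻⁴ × 1.02) = −18.5 m/s
|V_g| = √(u_g² + v_g²) = 26.1 m/s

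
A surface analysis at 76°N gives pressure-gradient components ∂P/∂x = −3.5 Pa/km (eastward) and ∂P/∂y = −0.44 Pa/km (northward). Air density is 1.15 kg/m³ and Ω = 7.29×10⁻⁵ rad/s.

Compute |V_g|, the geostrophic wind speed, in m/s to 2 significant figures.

Coriolis parameter at 76°N:
f = 2Ω sin φ = 2 × 7.29×10⁻⁵ × sin 76° = 1.41×10⁻⁴ s⁻¹
Component geostrophic relations (x east, y north):
u_g = −(1/(fρ)) ∂P/∂y,  v_g = (1/(fρ)) ∂P/∂x
u_g = −(−0.44×10⁻³)/(1.41×10⁻⁴ × 1.15) = 2.70 m/s;  v_g = (−3.5×10⁻³)/(1.41×10⁻⁴ × 1.15) = −21.5 m/s
|V_g| = √(u_g² + v_g²) = 21.7 m/s

22 m/s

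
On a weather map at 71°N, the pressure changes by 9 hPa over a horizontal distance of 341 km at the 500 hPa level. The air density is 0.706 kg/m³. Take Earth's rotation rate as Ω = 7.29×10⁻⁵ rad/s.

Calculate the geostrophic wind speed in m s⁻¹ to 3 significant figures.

Coriolis parameter at 71°N:
f = 2Ω sin φ = 2 × 7.29×10⁻⁵ × sin 71° = 1.38×10⁻⁴ s⁻¹
Pressure gradient: |∂P/∂n| = 900 Pa / 341000 m = 2.64×10⁻³ Pa/m
Geostrophic balance (pressure-gradient force = Coriolis force):
V_g = (1/(fρ)) |∂P/∂n| = 2.64×10⁻³ / (1.38×10⁻⁴ × 0.706) = 27.1 m/s

27.1 m s⁻¹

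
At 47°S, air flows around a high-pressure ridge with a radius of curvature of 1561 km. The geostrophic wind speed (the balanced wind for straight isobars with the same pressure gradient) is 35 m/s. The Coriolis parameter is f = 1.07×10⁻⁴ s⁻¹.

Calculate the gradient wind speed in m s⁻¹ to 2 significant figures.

50 m s⁻¹

Around a high, pressure-gradient force acts outward with centrifugal, so Coriolis balances both:
fV = (1/ρ)|∂P/∂n| + V²/R  →  V² − fR·V + fR·V_g = 0
With fR = 1.07×10⁻⁴ × 1561×10³ m = 167 m/s:
V = [fR − √((fR)² − 4 fR V_g)]/2 = [167 − √(167² − 4×167×35)]/2 = 49.9 m/s
Supergeostrophic (V > V_g = 35 m/s), as expected around a high.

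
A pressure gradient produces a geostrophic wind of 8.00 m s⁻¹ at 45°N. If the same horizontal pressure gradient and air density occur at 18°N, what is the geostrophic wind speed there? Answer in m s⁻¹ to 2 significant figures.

With the same pressure gradient and density, V_g ∝ 1/f ∝ 1/sin φ.
V₂ = V₁ · sin φ₁ / sin φ₂ = 8.00 × sin 45° / sin 18°
V₂ = 8.00 × 0.7071/0.3090 = 18 m s⁻¹

18 m s⁻¹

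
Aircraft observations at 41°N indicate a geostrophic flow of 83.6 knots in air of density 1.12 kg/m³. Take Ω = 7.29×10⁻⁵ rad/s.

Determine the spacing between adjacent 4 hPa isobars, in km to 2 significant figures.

Coriolis parameter at 41°N:
f = 2Ω sin φ = 2 × 7.29×10⁻⁵ × sin 41° = 9.57×10⁻⁵ s⁻¹
Wind speed in SI: 83.6 knots = 43.0 m/s
Geostrophic balance rearranged: |∂P/∂n| = f ρ V_g
|∂P/∂n| = 9.57×10⁻⁵ × 1.12 × 43.0 = 4.61×10⁻³ Pa/m
Isobar spacing: Δn = ΔP/|∂P/∂n| = 400 Pa / 4.61×10⁻³ Pa/m = 86815 m ≈ 87 km

87 km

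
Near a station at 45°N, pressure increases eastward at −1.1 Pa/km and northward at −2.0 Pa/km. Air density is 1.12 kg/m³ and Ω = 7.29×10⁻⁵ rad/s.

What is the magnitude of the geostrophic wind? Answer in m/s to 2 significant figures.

20 m/s

Coriolis parameter at 45°N:
f = 2Ω sin φ = 2 × 7.29×10⁻⁵ × sin 45° = 1.03×10⁻⁴ s⁻¹
Component geostrophic relations (x east, y north):
u_g = −(1/(fρ)) ∂P/∂y,  v_g = (1/(fρ)) ∂P/∂x
u_g = −(−2.0×10⁻³)/(1.03×10⁻⁴ × 1.12) = 17.3 m/s;  v_g = (−1.1×10⁻³)/(1.03×10⁻⁴ × 1.12) = −9.53 m/s
|V_g| = √(u_g² + v_g²) = 19.8 m/s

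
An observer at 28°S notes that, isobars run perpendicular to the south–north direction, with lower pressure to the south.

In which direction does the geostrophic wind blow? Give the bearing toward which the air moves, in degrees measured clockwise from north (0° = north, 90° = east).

090°

The pressure-gradient force points toward the south (bearing 180°).
Geostrophic balance: in the Southern Hemisphere the Coriolis force deflects motion to the left, so the geostrophic wind blows 90° to the left of the pressure-gradient force (low pressure on the right).
Rotating 180° by 90° counterclockwise gives 090° — the wind blows toward the east.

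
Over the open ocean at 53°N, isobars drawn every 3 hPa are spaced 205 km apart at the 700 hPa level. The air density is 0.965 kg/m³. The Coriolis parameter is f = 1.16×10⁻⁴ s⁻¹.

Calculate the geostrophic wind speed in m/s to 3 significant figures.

Pressure gradient: |∂P/∂n| = 300 Pa / 205000 m = 1.46×10⁻³ Pa/m
Geostrophic balance (pressure-gradient force = Coriolis force):
V_g = (1/(fρ)) |∂P/∂n| = 1.46×10⁻³ / (1.16×10⁻⁴ × 0.965) = 13.1 m/s

13.1 m/s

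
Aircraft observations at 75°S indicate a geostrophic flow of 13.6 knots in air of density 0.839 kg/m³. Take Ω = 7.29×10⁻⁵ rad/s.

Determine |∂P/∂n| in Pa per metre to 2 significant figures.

Coriolis parameter at 75°S:
f = 2Ω sin φ = 2 × 7.29×10⁻⁵ × sin 75° = 1.41×10⁻⁴ s⁻¹
Wind speed in SI: 13.6 knots = 7.00 m/s
Geostrophic balance rearranged: |∂P/∂n| = f ρ V_g
|∂P/∂n| = 1.41×10⁻⁴ × 0.839 × 7.00 = 8.27×10⁻⁴ Pa/m

8.3×10⁻⁴ Pa/m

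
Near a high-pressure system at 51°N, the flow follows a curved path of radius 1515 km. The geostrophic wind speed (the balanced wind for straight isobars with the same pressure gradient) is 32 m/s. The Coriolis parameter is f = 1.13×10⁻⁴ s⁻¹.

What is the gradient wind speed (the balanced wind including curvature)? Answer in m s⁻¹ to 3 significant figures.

42.6 m s⁻¹

Around a high, pressure-gradient force acts outward with centrifugal, so Coriolis balances both:
fV = (1/ρ)|∂P/∂n| + V²/R  →  V² − fR·V + fR·V_g = 0
With fR = 1.13×10⁻⁴ × 1515×10³ m = 171 m/s:
V = [fR − √((fR)² − 4 fR V_g)]/2 = [171 − √(171² − 4×171×32)]/2 = 42.6 m/s
Supergeostrophic (V > V_g = 32 m/s), as expected around a high.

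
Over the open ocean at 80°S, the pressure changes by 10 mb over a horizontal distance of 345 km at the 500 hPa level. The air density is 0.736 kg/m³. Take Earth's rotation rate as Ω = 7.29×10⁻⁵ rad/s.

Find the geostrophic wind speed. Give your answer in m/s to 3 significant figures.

Coriolis parameter at 80°S:
f = 2Ω sin φ = 2 × 7.29×10⁻⁵ × sin 80° = 1.44×10⁻⁴ s⁻¹
Pressure gradient: |∂P/∂n| = 1000 Pa / 345000 m = 2.90×10⁻³ Pa/m
Geostrophic balance (pressure-gradient force = Coriolis force):
V_g = (1/(fρ)) |∂P/∂n| = 2.90×10⁻³ / (1.44×10⁻⁴ × 0.736) = 27.4 m/s

27.4 m/s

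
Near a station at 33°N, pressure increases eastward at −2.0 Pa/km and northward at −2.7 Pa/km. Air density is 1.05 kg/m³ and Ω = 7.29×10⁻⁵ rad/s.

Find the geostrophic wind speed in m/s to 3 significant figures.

Coriolis parameter at 33°N:
f = 2Ω sin φ = 2 × 7.29×10⁻⁵ × sin 33° = 7.94×10⁻⁵ s⁻¹
Component geostrophic relations (x east, y north):
u_g = −(1/(fρ)) ∂P/∂y,  v_g = (1/(fρ)) ∂P/∂x
u_g = −(−2.7×10⁻³)/(7.94×10⁻⁵ × 1.05) = 32.4 m/s;  v_g = (−2.0×10⁻³)/(7.94×10⁻⁵ × 1.05) = −24.0 m/s
|V_g| = √(u_g² + v_g²) = 40.3 m/s

40.3 m/s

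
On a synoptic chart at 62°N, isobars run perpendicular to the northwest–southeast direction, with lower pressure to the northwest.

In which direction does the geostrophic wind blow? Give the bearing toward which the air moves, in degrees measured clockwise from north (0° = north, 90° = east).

The pressure-gradient force points toward the northwest (bearing 315°).
Geostrophic balance: in the Northern Hemisphere the Coriolis force deflects motion to the right, so the geostrophic wind blows 90° to the right of the pressure-gradient force (low pressure on the left).
Rotating 315° by 90° clockwise gives 045° — the wind blows toward the northeast.

045°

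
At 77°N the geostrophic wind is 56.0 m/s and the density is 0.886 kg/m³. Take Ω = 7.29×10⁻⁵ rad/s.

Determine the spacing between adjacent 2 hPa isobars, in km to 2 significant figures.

28 km

Coriolis parameter at 77°N:
f = 2Ω sin φ = 2 × 7.29×10⁻⁵ × sin 77° = 1.42×10⁻⁴ s⁻¹
Geostrophic balance rearranged: |∂P/∂n| = f ρ V_g
|∂P/∂n| = 1.42×10⁻⁴ × 0.886 × 56.0 = 7.05×10⁻³ Pa/m
Isobar spacing: Δn = ΔP/|∂P/∂n| = 200 Pa / 7.05×10⁻³ Pa/m = 28374 m ≈ 28 km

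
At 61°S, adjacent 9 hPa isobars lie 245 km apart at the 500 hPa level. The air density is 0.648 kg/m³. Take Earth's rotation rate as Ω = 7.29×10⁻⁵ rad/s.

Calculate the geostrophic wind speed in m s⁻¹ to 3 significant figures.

Coriolis parameter at 61°S:
f = 2Ω sin φ = 2 × 7.29×10⁻⁵ × sin 61° = 1.28×10⁻⁴ s⁻¹
Pressure gradient: |∂P/∂n| = 900 Pa / 245000 m = 3.67×10⁻³ Pa/m
Geostrophic balance (pressure-gradient force = Coriolis force):
V_g = (1/(fρ)) |∂P/∂n| = 3.67×10⁻³ / (1.28×10⁻⁴ × 0.648) = 44.5 m/s

44.5 m s⁻¹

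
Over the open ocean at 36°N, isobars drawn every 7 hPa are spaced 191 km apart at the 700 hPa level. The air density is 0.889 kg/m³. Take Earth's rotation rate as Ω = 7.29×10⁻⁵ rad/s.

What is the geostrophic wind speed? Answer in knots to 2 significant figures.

94 knots

Coriolis parameter at 36°N:
f = 2Ω sin φ = 2 × 7.29×10⁻⁵ × sin 36° = 8.57×10⁻⁵ s⁻¹
Pressure gradient: |∂P/∂n| = 700 Pa / 191000 m = 3.66×10⁻³ Pa/m
Geostrophic balance (pressure-gradient force = Coriolis force):
V_g = (1/(fρ)) |∂P/∂n| = 3.66×10⁻³ / (8.57×10⁻⁵ × 0.889) = 48.1 m/s
Converting: 48.1 m/s × 1.944 = 94 knots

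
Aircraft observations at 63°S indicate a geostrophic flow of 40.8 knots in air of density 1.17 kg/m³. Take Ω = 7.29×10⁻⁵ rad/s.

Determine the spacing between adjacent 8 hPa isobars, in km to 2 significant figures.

250 km

Coriolis parameter at 63°S:
f = 2Ω sin φ = 2 × 7.29×10⁻⁵ × sin 63° = 1.30×10⁻⁴ s⁻¹
Wind speed in SI: 40.8 knots = 21.0 m/s
Geostrophic balance rearranged: |∂P/∂n| = f ρ V_g
|∂P/∂n| = 1.30×10⁻⁴ × 1.17 × 21.0 = 3.19×10⁻³ Pa/m
Isobar spacing: Δn = ΔP/|∂P/∂n| = 800 Pa / 3.19×10⁻³ Pa/m = 250765 m ≈ 250 km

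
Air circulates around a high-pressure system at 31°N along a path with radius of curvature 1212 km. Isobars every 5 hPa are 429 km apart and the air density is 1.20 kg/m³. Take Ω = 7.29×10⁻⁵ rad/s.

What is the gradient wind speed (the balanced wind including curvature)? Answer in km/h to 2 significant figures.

Coriolis parameter at 31°N:
f = 2Ω sin φ = 2 × 7.29×10⁻⁵ × sin 31° = 7.51×10⁻⁵ s⁻¹
Pressure gradient: |∂P/∂n| = 500 Pa / 429000 m = 1.17×10⁻³ Pa/m
Geostrophic speed: V_g = |∂P/∂n|/(fρ) = 1.17×10⁻³/(7.51×10⁻⁵ × 1.20) = 12.9 m/s
Around a high, pressure-gradient force acts outward with centrifugal, so Coriolis balances both:
fV = (1/ρ)|∂P/∂n| + V²/R  →  V² − fR·V + fR·V_g = 0
With fR = 7.51×10⁻⁵ × 1212×10³ m = 91.0 m/s:
V = [fR − √((fR)² − 4 fR V_g)]/2 = [91.0 − √(91.0² − 4×91.0×12.9)]/2 = 15.6 m/s
Supergeostrophic (V > V_g = 12.9 m/s), as expected around a high.
Converting: 15.6 m/s × 3.6 = 56 km/h

56 km/h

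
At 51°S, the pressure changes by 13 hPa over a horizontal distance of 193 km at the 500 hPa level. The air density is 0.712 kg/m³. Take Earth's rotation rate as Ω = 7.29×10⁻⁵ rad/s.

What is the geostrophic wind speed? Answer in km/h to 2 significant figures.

300 km/h

Coriolis parameter at 51°S:
f = 2Ω sin φ = 2 × 7.29×10⁻⁵ × sin 51° = 1.13×10⁻⁴ s⁻¹
Pressure gradient: |∂P/∂n| = 1300 Pa / 193000 m = 6.74×10⁻³ Pa/m
Geostrophic balance (pressure-gradient force = Coriolis force):
V_g = (1/(fρ)) |∂P/∂n| = 6.74×10⁻³ / (1.13×10⁻⁴ × 0.712) = 83.5 m/s
Converting: 83.5 m/s × 3.6 = 300 km/h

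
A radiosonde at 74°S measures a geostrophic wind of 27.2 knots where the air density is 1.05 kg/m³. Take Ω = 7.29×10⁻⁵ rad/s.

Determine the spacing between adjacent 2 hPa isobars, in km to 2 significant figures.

Coriolis parameter at 74°S:
f = 2Ω sin φ = 2 × 7.29×10⁻⁵ × sin 74° = 1.40×10⁻⁴ s⁻¹
Wind speed in SI: 27.2 knots = 14.0 m/s
Geostrophic balance rearranged: |∂P/∂n| = f ρ V_g
|∂P/∂n| = 1.40×10⁻⁴ × 1.05 × 14.0 = 2.06×10⁻³ Pa/m
Isobar spacing: Δn = ΔP/|∂P/∂n| = 200 Pa / 2.06×10⁻³ Pa/m = 97126 m ≈ 97 km

97 km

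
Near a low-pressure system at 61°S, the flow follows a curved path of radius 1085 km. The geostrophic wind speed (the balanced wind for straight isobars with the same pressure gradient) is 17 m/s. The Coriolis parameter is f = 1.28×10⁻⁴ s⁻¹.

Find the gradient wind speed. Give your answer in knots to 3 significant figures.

Around a low, centrifugal force acts outward with Coriolis, so pressure-gradient force balances both:
(1/ρ)|∂P/∂n| = fV + V²/R  →  V² + fR·V − fR·V_g = 0
With fR = 1.28×10⁻⁴ × 1085×10³ m = 139 m/s:
V = [−fR + √((fR)² + 4 fR V_g)]/2 = [−139 + √(139² + 4×139×17)]/2 = 15.3 m/s
Subgeostrophic (V < V_g = 17 m/s), as expected around a low.
Converting: 15.3 m/s × 1.944 = 29.8 knots

29.8 knots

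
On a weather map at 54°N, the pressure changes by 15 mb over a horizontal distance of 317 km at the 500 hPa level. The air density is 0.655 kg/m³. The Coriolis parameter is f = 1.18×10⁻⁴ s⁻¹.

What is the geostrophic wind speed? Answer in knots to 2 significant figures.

120 knots

Pressure gradient: |∂P/∂n| = 1500 Pa / 317000 m = 4.73×10⁻³ Pa/m
Geostrophic balance (pressure-gradient force = Coriolis force):
V_g = (1/(fρ)) |∂P/∂n| = 4.73×10⁻³ / (1.18×10⁻⁴ × 0.655) = 61.2 m/s
Converting: 61.2 m/s × 1.944 = 120 knots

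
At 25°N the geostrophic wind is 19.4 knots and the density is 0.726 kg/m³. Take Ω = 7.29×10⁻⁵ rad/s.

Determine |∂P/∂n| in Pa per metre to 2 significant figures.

4.5×10⁻⁴ Pa/m

Coriolis parameter at 25°N:
f = 2Ω sin φ = 2 × 7.29×10⁻⁵ × sin 25° = 6.16×10⁻⁵ s⁻¹
Wind speed in SI: 19.4 knots = 9.98 m/s
Geostrophic balance rearranged: |∂P/∂n| = f ρ V_g
|∂P/∂n| = 6.16×10⁻⁵ × 0.726 × 9.98 = 4.46×10⁻⁴ Pa/m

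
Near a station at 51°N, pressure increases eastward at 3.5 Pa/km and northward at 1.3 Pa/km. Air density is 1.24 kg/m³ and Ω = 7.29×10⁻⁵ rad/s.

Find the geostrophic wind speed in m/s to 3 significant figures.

26.6 m/s

Coriolis parameter at 51°N:
f = 2Ω sin φ = 2 × 7.29×10⁻⁵ × sin 51° = 1.13×10⁻⁴ s⁻¹
Component geostrophic relations (x east, y north):
u_g = −(1/(fρ)) ∂P/∂y,  v_g = (1/(fρ)) ∂P/∂x
u_g = −(1.3×10⁻³)/(1.13×10⁻⁴ × 1.24) = −9.25 m/s;  v_g = (3.5×10⁻³)/(1.13×10⁻⁴ × 1.24) = 24.9 m/s
|V_g| = √(u_g² + v_g²) = 26.6 m/s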